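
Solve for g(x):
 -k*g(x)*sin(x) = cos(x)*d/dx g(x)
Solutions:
 g(x) = C1*exp(k*log(cos(x)))


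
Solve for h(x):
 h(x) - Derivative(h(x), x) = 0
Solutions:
 h(x) = C1*exp(x)


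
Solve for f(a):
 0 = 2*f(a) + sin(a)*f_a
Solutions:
 f(a) = C1*(cos(a) + 1)/(cos(a) - 1)


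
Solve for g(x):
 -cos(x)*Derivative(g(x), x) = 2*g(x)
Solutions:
 g(x) = C1*(sin(x) - 1)/(sin(x) + 1)


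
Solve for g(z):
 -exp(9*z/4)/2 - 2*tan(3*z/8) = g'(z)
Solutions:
 g(z) = C1 - 2*exp(9*z/4)/9 + 16*log(cos(3*z/8))/3


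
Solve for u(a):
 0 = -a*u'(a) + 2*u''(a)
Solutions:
 u(a) = C1 + C2*erfi(a/2)


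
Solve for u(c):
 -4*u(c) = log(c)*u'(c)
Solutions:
 u(c) = C1*exp(-4*li(c))


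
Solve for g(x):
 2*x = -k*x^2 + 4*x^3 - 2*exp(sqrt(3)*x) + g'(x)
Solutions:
 g(x) = C1 + k*x^3/3 - x^4 + x^2 + 2*sqrt(3)*exp(sqrt(3)*x)/3


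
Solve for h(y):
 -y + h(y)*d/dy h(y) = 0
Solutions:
 h(y) = -sqrt(C1 + y^2)
 h(y) = sqrt(C1 + y^2)


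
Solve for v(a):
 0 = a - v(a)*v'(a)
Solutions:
 v(a) = -sqrt(C1 + a^2)
 v(a) = sqrt(C1 + a^2)


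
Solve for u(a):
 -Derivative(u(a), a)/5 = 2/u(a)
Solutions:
 u(a) = -sqrt(C1 - 20*a)
 u(a) = sqrt(C1 - 20*a)


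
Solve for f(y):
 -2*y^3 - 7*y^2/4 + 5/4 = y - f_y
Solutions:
 f(y) = C1 + y^4/2 + 7*y^3/12 + y^2/2 - 5*y/4


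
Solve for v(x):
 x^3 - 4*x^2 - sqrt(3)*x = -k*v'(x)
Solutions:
 v(x) = C1 - x^4/(4*k) + 4*x^3/(3*k) + sqrt(3)*x^2/(2*k)


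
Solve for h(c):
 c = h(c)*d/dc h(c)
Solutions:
 h(c) = -sqrt(C1 + c^2)
 h(c) = sqrt(C1 + c^2)


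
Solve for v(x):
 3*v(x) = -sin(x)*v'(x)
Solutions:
 v(x) = C1*(cos(x) + 1)^(3/2)/(cos(x) - 1)^(3/2)


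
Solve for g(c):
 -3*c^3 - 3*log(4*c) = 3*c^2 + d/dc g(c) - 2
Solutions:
 g(c) = C1 - 3*c^4/4 - c^3 - 3*c*log(c) - c*log(64) + 5*c


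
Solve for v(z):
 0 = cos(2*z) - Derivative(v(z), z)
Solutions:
 v(z) = C1 + sin(2*z)/2


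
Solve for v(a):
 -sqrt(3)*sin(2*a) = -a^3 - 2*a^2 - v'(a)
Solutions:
 v(a) = C1 - a^4/4 - 2*a^3/3 - sqrt(3)*cos(2*a)/2


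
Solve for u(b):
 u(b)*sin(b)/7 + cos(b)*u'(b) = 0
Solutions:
 u(b) = C1*cos(b)^(1/7)


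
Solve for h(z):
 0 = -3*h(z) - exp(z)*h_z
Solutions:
 h(z) = C1*exp(3*exp(-z))


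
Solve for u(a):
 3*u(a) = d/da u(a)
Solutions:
 u(a) = C1*exp(3*a)


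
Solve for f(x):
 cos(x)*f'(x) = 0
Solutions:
 f(x) = C1


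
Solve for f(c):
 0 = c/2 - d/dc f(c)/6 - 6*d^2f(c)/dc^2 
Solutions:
 f(c) = C1 + C2*exp(-c/36) + 3*c^2/2 - 108*c


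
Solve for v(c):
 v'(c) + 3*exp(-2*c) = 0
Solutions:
 v(c) = C1 + 3*exp(-2*c)/2


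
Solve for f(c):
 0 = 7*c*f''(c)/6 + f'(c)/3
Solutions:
 f(c) = C1 + C2*c^(5/7)


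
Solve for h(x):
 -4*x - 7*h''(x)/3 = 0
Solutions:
 h(x) = C1 + C2*x - 2*x^3/7


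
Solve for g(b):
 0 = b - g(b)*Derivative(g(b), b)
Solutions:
 g(b) = -sqrt(C1 + b^2)
 g(b) = sqrt(C1 + b^2)


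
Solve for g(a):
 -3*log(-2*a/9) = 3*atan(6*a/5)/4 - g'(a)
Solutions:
 g(a) = C1 + 3*a*log(-a) + 3*a*atan(6*a/5)/4 - 6*a*log(3) - 3*a + 3*a*log(2) - 5*log(36*a^2 + 25)/16


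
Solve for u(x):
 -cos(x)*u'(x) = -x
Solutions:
 u(x) = C1 + Integral(x/cos(x), x)


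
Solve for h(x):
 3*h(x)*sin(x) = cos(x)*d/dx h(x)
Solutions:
 h(x) = C1/cos(x)^3


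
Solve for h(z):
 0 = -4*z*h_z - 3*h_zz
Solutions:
 h(z) = C1 + C2*erf(sqrt(6)*z/3)


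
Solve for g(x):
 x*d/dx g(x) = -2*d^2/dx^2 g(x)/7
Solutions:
 g(x) = C1 + C2*erf(sqrt(7)*x/2)


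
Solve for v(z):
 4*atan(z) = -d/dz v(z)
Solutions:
 v(z) = C1 - 4*z*atan(z) + 2*log(z^2 + 1)


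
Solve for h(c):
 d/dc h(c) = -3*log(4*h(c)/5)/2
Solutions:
 2*Integral(1/(log(_y) - log(5) + 2*log(2)), (_y, h(c)))/3 = C1 - c


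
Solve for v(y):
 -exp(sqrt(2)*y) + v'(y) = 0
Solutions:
 v(y) = C1 + sqrt(2)*exp(sqrt(2)*y)/2


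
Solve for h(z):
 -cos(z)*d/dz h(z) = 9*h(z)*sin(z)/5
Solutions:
 h(z) = C1*cos(z)^(9/5)


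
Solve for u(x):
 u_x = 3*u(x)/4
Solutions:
 u(x) = C1*exp(3*x/4)


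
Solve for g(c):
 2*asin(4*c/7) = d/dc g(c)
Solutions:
 g(c) = C1 + 2*c*asin(4*c/7) + sqrt(49 - 16*c^2)/2


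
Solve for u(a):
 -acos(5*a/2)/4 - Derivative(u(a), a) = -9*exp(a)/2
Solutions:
 u(a) = C1 - a*acos(5*a/2)/4 + sqrt(4 - 25*a^2)/20 + 9*exp(a)/2


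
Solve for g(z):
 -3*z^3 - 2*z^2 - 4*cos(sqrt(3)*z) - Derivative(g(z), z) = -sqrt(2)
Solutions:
 g(z) = C1 - 3*z^4/4 - 2*z^3/3 + sqrt(2)*z - 4*sqrt(3)*sin(sqrt(3)*z)/3


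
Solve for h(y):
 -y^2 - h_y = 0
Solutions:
 h(y) = C1 - y^3/3


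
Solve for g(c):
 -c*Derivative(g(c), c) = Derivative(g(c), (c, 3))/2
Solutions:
 g(c) = C1 + Integral(C2*airyai(-2^(1/3)*c) + C3*airybi(-2^(1/3)*c), c)


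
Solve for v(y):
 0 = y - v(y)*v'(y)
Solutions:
 v(y) = -sqrt(C1 + y^2)
 v(y) = sqrt(C1 + y^2)


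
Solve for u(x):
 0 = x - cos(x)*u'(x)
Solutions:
 u(x) = C1 + Integral(x/cos(x), x)


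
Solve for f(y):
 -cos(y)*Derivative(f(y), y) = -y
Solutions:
 f(y) = C1 + Integral(y/cos(y), y)


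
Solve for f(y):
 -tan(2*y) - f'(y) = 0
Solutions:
 f(y) = C1 + log(cos(2*y))/2


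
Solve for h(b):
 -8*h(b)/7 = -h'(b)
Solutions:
 h(b) = C1*exp(8*b/7)


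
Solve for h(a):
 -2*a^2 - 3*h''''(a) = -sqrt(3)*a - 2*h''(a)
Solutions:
 h(a) = C1 + C2*a + C3*exp(-sqrt(6)*a/3) + C4*exp(sqrt(6)*a/3) + a^4/12 - sqrt(3)*a^3/12 + 3*a^2/2


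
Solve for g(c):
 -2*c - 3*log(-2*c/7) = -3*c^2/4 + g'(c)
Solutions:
 g(c) = C1 + c^3/4 - c^2 - 3*c*log(-c) + 3*c*(-log(2) + 1 + log(7))


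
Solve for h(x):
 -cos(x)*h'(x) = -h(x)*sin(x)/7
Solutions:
 h(x) = C1/cos(x)^(1/7)


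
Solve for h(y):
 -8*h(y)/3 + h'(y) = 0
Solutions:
 h(y) = C1*exp(8*y/3)


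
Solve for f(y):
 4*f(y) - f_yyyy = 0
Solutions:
 f(y) = C1*exp(-sqrt(2)*y) + C2*exp(sqrt(2)*y) + C3*sin(sqrt(2)*y) + C4*cos(sqrt(2)*y)


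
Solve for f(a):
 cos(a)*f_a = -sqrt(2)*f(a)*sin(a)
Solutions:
 f(a) = C1*cos(a)^(sqrt(2))


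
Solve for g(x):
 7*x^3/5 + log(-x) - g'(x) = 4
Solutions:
 g(x) = C1 + 7*x^4/20 + x*log(-x) - 5*x


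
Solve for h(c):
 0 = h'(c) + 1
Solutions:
 h(c) = C1 - c


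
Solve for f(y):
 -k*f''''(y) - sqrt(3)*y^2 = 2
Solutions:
 f(y) = C1 + C2*y + C3*y^2 + C4*y^3 - sqrt(3)*y^6/(360*k) - y^4/(12*k)


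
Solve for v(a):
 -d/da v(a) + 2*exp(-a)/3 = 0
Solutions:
 v(a) = C1 - 2*exp(-a)/3


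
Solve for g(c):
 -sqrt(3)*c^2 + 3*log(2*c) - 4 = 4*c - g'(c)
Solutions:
 g(c) = C1 + sqrt(3)*c^3/3 + 2*c^2 - 3*c*log(c) - c*log(8) + 7*c


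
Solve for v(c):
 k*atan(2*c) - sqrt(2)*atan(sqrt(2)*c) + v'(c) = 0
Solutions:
 v(c) = C1 - k*(c*atan(2*c) - log(4*c^2 + 1)/4) + sqrt(2)*(c*atan(sqrt(2)*c) - sqrt(2)*log(2*c^2 + 1)/4)


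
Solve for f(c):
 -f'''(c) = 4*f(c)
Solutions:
 f(c) = C3*exp(-2^(2/3)*c) + (C1*sin(2^(2/3)*sqrt(3)*c/2) + C2*cos(2^(2/3)*sqrt(3)*c/2))*exp(2^(2/3)*c/2)


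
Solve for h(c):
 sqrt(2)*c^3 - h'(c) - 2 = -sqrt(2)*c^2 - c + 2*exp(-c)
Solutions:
 h(c) = C1 + sqrt(2)*c^4/4 + sqrt(2)*c^3/3 + c^2/2 - 2*c + 2*exp(-c)


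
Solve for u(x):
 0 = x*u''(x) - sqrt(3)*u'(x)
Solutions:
 u(x) = C1 + C2*x^(1 + sqrt(3))


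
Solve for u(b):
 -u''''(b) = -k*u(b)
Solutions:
 u(b) = C1*exp(-b*k^(1/4)) + C2*exp(b*k^(1/4)) + C3*exp(-I*b*k^(1/4)) + C4*exp(I*b*k^(1/4))


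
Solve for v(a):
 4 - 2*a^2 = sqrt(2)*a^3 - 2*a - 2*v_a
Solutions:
 v(a) = C1 + sqrt(2)*a^4/8 + a^3/3 - a^2/2 - 2*a


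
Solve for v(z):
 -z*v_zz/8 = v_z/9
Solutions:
 v(z) = C1 + C2*z^(1/9)


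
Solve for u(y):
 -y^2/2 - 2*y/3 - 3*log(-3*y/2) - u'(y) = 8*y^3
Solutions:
 u(y) = C1 - 2*y^4 - y^3/6 - y^2/3 - 3*y*log(-y) + 3*y*(-log(3) + log(2) + 1)


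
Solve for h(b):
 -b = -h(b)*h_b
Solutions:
 h(b) = -sqrt(C1 + b^2)
 h(b) = sqrt(C1 + b^2)


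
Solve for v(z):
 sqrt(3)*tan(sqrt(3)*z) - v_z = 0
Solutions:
 v(z) = C1 - log(cos(sqrt(3)*z))


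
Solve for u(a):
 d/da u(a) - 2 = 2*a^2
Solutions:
 u(a) = C1 + 2*a^3/3 + 2*a


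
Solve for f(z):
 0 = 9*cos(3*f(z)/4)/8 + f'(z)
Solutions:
 9*z/8 - 2*log(sin(3*f(z)/4) - 1)/3 + 2*log(sin(3*f(z)/4) + 1)/3 = C1


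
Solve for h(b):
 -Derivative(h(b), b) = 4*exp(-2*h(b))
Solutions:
 h(b) = log(-sqrt(C1 - 8*b))
 h(b) = log(C1 - 8*b)/2


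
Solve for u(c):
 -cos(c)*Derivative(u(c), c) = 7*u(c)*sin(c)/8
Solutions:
 u(c) = C1*cos(c)^(7/8)


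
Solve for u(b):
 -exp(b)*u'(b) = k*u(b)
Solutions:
 u(b) = C1*exp(k*exp(-b))


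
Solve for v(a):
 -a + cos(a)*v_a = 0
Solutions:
 v(a) = C1 + Integral(a/cos(a), a)


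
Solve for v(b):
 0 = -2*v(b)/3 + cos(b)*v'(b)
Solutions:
 v(b) = C1*(sin(b) + 1)^(1/3)/(sin(b) - 1)^(1/3)


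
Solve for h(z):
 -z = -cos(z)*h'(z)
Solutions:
 h(z) = C1 + Integral(z/cos(z), z)


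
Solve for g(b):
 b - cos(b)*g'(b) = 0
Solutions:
 g(b) = C1 + Integral(b/cos(b), b)


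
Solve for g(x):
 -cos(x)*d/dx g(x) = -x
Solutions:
 g(x) = C1 + Integral(x/cos(x), x)


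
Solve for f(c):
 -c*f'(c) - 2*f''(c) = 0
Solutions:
 f(c) = C1 + C2*erf(c/2)


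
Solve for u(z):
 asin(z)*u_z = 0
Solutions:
 u(z) = C1


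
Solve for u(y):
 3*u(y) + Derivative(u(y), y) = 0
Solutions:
 u(y) = C1*exp(-3*y)


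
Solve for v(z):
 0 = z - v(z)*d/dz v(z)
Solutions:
 v(z) = -sqrt(C1 + z^2)
 v(z) = sqrt(C1 + z^2)


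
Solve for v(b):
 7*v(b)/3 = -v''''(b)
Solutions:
 v(b) = (C1*sin(sqrt(2)*3^(3/4)*7^(1/4)*b/6) + C2*cos(sqrt(2)*3^(3/4)*7^(1/4)*b/6))*exp(-sqrt(2)*3^(3/4)*7^(1/4)*b/6) + (C3*sin(sqrt(2)*3^(3/4)*7^(1/4)*b/6) + C4*cos(sqrt(2)*3^(3/4)*7^(1/4)*b/6))*exp(sqrt(2)*3^(3/4)*7^(1/4)*b/6)


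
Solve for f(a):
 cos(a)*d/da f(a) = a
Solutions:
 f(a) = C1 + Integral(a/cos(a), a)


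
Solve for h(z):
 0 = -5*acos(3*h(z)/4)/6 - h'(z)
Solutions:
 Integral(1/acos(3*_y/4), (_y, h(z))) = C1 - 5*z/6


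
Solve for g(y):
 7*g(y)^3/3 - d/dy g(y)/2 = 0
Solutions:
 g(y) = -sqrt(6)*sqrt(-1/(C1 + 14*y))/2
 g(y) = sqrt(6)*sqrt(-1/(C1 + 14*y))/2


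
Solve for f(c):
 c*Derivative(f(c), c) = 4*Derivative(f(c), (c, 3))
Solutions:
 f(c) = C1 + Integral(C2*airyai(2^(1/3)*c/2) + C3*airybi(2^(1/3)*c/2), c)


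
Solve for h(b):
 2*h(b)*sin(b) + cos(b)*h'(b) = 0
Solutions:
 h(b) = C1*cos(b)^2


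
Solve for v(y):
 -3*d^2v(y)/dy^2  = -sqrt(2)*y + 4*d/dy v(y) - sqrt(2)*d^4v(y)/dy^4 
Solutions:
 v(y) = C1 + C2*exp(-y*(sqrt(2)/(sqrt(2 - sqrt(2)/4) + sqrt(2))^(1/3) + 2*(sqrt(2 - sqrt(2)/4) + sqrt(2))^(1/3))/4)*sin(y*(-sqrt(6)/(sqrt(2 - sqrt(2)/4) + sqrt(2))^(1/3) + 2*sqrt(3)*(sqrt(2 - sqrt(2)/4) + sqrt(2))^(1/3))/4) + C3*exp(-y*(sqrt(2)/(sqrt(2 - sqrt(2)/4) + sqrt(2))^(1/3) + 2*(sqrt(2 - sqrt(2)/4) + sqrt(2))^(1/3))/4)*cos(y*(-sqrt(6)/(sqrt(2 - sqrt(2)/4) + sqrt(2))^(1/3) + 2*sqrt(3)*(sqrt(2 - sqrt(2)/4) + sqrt(2))^(1/3))/4) + C4*exp(y*(sqrt(2)/(2*(sqrt(2 - sqrt(2)/4) + sqrt(2))^(1/3)) + (sqrt(2 - sqrt(2)/4) + sqrt(2))^(1/3))) + sqrt(2)*y^2/8 - 3*sqrt(2)*y/16


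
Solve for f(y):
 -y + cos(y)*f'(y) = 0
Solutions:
 f(y) = C1 + Integral(y/cos(y), y)


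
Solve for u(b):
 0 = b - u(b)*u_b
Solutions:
 u(b) = -sqrt(C1 + b^2)
 u(b) = sqrt(C1 + b^2)


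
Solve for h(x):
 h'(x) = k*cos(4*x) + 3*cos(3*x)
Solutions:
 h(x) = C1 + k*sin(4*x)/4 + sin(3*x)


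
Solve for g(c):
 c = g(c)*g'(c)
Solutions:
 g(c) = -sqrt(C1 + c^2)
 g(c) = sqrt(C1 + c^2)


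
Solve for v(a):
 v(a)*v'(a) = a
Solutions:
 v(a) = -sqrt(C1 + a^2)
 v(a) = sqrt(C1 + a^2)


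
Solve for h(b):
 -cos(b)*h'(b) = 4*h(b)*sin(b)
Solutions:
 h(b) = C1*cos(b)^4


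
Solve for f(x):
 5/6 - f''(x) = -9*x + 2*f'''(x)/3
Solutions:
 f(x) = C1 + C2*x + C3*exp(-3*x/2) + 3*x^3/2 - 31*x^2/12


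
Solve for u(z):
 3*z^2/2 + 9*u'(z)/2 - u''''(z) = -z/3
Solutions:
 u(z) = C1 + C4*exp(6^(2/3)*z/2) - z^3/9 - z^2/27 + (C2*sin(3*2^(2/3)*3^(1/6)*z/4) + C3*cos(3*2^(2/3)*3^(1/6)*z/4))*exp(-6^(2/3)*z/4)


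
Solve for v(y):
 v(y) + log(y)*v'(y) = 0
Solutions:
 v(y) = C1*exp(-li(y))


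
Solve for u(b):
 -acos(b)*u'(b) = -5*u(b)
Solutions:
 u(b) = C1*exp(5*Integral(1/acos(b), b))


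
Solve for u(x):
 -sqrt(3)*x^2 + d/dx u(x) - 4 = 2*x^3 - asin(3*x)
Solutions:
 u(x) = C1 + x^4/2 + sqrt(3)*x^3/3 - x*asin(3*x) + 4*x - sqrt(1 - 9*x^2)/3


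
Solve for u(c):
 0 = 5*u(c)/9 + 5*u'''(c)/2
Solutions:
 u(c) = C3*exp(-6^(1/3)*c/3) + (C1*sin(2^(1/3)*3^(5/6)*c/6) + C2*cos(2^(1/3)*3^(5/6)*c/6))*exp(6^(1/3)*c/6)


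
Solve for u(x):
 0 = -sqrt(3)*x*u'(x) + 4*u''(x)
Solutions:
 u(x) = C1 + C2*erfi(sqrt(2)*3^(1/4)*x/4)


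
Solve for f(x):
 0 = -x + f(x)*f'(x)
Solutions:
 f(x) = -sqrt(C1 + x^2)
 f(x) = sqrt(C1 + x^2)


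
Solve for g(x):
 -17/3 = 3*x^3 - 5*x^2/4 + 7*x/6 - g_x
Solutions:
 g(x) = C1 + 3*x^4/4 - 5*x^3/12 + 7*x^2/12 + 17*x/3


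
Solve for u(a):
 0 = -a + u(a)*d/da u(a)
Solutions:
 u(a) = -sqrt(C1 + a^2)
 u(a) = sqrt(C1 + a^2)


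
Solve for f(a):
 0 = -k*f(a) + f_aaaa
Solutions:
 f(a) = C1*exp(-a*k^(1/4)) + C2*exp(a*k^(1/4)) + C3*exp(-I*a*k^(1/4)) + C4*exp(I*a*k^(1/4))


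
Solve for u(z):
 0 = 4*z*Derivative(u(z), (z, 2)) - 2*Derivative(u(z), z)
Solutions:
 u(z) = C1 + C2*z^(3/2)


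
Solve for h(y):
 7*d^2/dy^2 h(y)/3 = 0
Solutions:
 h(y) = C1 + C2*y


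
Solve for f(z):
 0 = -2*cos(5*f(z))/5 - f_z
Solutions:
 f(z) = -asin((C1 + exp(4*z))/(C1 - exp(4*z)))/5 + pi/5
 f(z) = asin((C1 + exp(4*z))/(C1 - exp(4*z)))/5


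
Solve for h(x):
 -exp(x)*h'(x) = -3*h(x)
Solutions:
 h(x) = C1*exp(-3*exp(-x))


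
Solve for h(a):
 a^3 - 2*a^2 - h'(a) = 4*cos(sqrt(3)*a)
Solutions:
 h(a) = C1 + a^4/4 - 2*a^3/3 - 4*sqrt(3)*sin(sqrt(3)*a)/3


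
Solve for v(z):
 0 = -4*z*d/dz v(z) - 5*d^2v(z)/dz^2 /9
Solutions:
 v(z) = C1 + C2*erf(3*sqrt(10)*z/5)


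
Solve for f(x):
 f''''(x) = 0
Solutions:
 f(x) = C1 + C2*x + C3*x^2 + C4*x^3


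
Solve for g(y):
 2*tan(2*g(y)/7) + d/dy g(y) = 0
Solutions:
 g(y) = -7*asin(C1*exp(-4*y/7))/2 + 7*pi/2
 g(y) = 7*asin(C1*exp(-4*y/7))/2


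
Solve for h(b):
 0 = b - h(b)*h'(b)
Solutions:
 h(b) = -sqrt(C1 + b^2)
 h(b) = sqrt(C1 + b^2)


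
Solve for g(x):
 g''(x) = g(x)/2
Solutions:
 g(x) = C1*exp(-sqrt(2)*x/2) + C2*exp(sqrt(2)*x/2)


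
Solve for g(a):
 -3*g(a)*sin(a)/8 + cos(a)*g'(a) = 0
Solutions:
 g(a) = C1/cos(a)^(3/8)


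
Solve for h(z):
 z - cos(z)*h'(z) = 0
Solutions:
 h(z) = C1 + Integral(z/cos(z), z)


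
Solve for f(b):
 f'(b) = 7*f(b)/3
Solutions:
 f(b) = C1*exp(7*b/3)


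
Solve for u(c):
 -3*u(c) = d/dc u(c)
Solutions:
 u(c) = C1*exp(-3*c)


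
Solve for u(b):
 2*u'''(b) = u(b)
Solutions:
 u(b) = C3*exp(2^(2/3)*b/2) + (C1*sin(2^(2/3)*sqrt(3)*b/4) + C2*cos(2^(2/3)*sqrt(3)*b/4))*exp(-2^(2/3)*b/4)


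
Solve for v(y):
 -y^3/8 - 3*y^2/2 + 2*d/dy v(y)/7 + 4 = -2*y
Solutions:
 v(y) = C1 + 7*y^4/64 + 7*y^3/4 - 7*y^2/2 - 14*y


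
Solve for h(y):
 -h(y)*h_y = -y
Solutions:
 h(y) = -sqrt(C1 + y^2)
 h(y) = sqrt(C1 + y^2)


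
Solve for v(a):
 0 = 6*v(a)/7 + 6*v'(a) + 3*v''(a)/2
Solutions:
 v(a) = C1*exp(2*a*(-1 + sqrt(42)/7)) + C2*exp(-2*a*(sqrt(42)/7 + 1))


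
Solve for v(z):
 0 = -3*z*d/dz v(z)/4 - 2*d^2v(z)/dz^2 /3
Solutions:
 v(z) = C1 + C2*erf(3*z/4)


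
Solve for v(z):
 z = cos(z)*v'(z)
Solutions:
 v(z) = C1 + Integral(z/cos(z), z)


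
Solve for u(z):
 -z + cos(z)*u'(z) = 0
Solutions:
 u(z) = C1 + Integral(z/cos(z), z)


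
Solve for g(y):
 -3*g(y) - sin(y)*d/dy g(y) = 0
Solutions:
 g(y) = C1*(cos(y) + 1)^(3/2)/(cos(y) - 1)^(3/2)


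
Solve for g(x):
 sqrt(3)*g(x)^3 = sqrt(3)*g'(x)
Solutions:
 g(x) = -sqrt(2)*sqrt(-1/(C1 + x))/2
 g(x) = sqrt(2)*sqrt(-1/(C1 + x))/2


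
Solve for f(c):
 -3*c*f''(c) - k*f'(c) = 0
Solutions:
 f(c) = C1 + c^(1 - re(k)/3)*(C2*sin(log(c)*Abs(im(k))/3) + C3*cos(log(c)*im(k)/3))


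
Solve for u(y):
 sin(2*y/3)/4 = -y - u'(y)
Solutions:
 u(y) = C1 - y^2/2 + 3*cos(2*y/3)/8


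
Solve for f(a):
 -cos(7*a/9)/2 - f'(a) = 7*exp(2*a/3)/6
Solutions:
 f(a) = C1 - 7*exp(2*a/3)/4 - 9*sin(7*a/9)/14


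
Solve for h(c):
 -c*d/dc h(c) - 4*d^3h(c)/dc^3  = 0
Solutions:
 h(c) = C1 + Integral(C2*airyai(-2^(1/3)*c/2) + C3*airybi(-2^(1/3)*c/2), c)


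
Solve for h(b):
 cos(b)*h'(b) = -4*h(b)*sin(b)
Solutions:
 h(b) = C1*cos(b)^4


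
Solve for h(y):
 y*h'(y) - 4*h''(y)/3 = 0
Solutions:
 h(y) = C1 + C2*erfi(sqrt(6)*y/4)


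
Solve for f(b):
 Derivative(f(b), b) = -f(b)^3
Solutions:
 f(b) = -sqrt(2)*sqrt(-1/(C1 - b))/2
 f(b) = sqrt(2)*sqrt(-1/(C1 - b))/2


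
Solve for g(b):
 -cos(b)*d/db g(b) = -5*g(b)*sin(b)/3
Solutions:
 g(b) = C1/cos(b)^(5/3)


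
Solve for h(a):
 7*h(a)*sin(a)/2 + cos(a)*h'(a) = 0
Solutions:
 h(a) = C1*cos(a)^(7/2)


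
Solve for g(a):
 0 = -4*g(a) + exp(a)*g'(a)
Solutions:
 g(a) = C1*exp(-4*exp(-a))


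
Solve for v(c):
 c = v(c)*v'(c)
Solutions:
 v(c) = -sqrt(C1 + c^2)
 v(c) = sqrt(C1 + c^2)


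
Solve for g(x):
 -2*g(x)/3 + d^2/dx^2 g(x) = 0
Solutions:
 g(x) = C1*exp(-sqrt(6)*x/3) + C2*exp(sqrt(6)*x/3)


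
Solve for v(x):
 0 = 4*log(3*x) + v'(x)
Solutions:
 v(x) = C1 - 4*x*log(x) - x*log(81) + 4*x


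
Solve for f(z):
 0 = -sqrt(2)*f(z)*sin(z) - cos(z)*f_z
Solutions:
 f(z) = C1*cos(z)^(sqrt(2))


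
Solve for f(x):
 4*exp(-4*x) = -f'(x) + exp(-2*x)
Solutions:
 f(x) = C1 - exp(-2*x)/2 + exp(-4*x)


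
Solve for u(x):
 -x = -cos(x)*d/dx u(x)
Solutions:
 u(x) = C1 + Integral(x/cos(x), x)


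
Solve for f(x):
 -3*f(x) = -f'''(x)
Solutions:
 f(x) = C3*exp(3^(1/3)*x) + (C1*sin(3^(5/6)*x/2) + C2*cos(3^(5/6)*x/2))*exp(-3^(1/3)*x/2)


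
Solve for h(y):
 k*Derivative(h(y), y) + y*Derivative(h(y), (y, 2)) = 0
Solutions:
 h(y) = C1 + y^(1 - re(k))*(C2*sin(log(y)*Abs(im(k))) + C3*cos(log(y)*im(k)))


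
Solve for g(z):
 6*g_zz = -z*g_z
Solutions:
 g(z) = C1 + C2*erf(sqrt(3)*z/6)


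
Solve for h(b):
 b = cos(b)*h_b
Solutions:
 h(b) = C1 + Integral(b/cos(b), b)


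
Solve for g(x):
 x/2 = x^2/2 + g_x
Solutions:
 g(x) = C1 - x^3/6 + x^2/4


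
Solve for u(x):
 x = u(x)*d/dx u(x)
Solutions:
 u(x) = -sqrt(C1 + x^2)
 u(x) = sqrt(C1 + x^2)


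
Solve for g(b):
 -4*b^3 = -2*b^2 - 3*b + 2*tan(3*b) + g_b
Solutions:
 g(b) = C1 - b^4 + 2*b^3/3 + 3*b^2/2 + 2*log(cos(3*b))/3


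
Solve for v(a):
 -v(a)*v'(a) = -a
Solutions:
 v(a) = -sqrt(C1 + a^2)
 v(a) = sqrt(C1 + a^2)


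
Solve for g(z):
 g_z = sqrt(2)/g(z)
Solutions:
 g(z) = -sqrt(C1 + 2*sqrt(2)*z)
 g(z) = sqrt(C1 + 2*sqrt(2)*z)


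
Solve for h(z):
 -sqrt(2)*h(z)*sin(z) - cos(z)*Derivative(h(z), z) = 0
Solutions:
 h(z) = C1*cos(z)^(sqrt(2))


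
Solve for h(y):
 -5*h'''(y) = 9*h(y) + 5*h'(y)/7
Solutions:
 h(y) = C1*exp(y*(-10*3^(2/3)*490^(1/3)/(3969 + sqrt(15755061))^(1/3) + 2100^(1/3)*(3969 + sqrt(15755061))^(1/3))/420)*sin(3^(1/6)*y*(30*490^(1/3)/(3969 + sqrt(15755061))^(1/3) + 3^(2/3)*700^(1/3)*(3969 + sqrt(15755061))^(1/3))/420) + C2*exp(y*(-10*3^(2/3)*490^(1/3)/(3969 + sqrt(15755061))^(1/3) + 2100^(1/3)*(3969 + sqrt(15755061))^(1/3))/420)*cos(3^(1/6)*y*(30*490^(1/3)/(3969 + sqrt(15755061))^(1/3) + 3^(2/3)*700^(1/3)*(3969 + sqrt(15755061))^(1/3))/420) + C3*exp(-y*(-10*3^(2/3)*490^(1/3)/(3969 + sqrt(15755061))^(1/3) + 2100^(1/3)*(3969 + sqrt(15755061))^(1/3))/210)


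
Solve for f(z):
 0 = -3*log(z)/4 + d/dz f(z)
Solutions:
 f(z) = C1 + 3*z*log(z)/4 - 3*z/4


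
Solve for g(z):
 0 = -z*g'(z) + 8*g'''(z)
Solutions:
 g(z) = C1 + Integral(C2*airyai(z/2) + C3*airybi(z/2), z)


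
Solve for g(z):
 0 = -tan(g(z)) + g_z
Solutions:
 g(z) = pi - asin(C1*exp(z))
 g(z) = asin(C1*exp(z))


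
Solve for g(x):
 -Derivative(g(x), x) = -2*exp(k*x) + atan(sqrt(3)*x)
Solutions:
 g(x) = C1 - x*atan(sqrt(3)*x) + 2*Piecewise((exp(k*x)/k, Ne(k, 0)), (x, True)) + sqrt(3)*log(3*x^2 + 1)/6


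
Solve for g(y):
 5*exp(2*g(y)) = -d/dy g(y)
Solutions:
 g(y) = log(-sqrt(-1/(C1 - 5*y))) - log(2)/2
 g(y) = log(-1/(C1 - 5*y))/2 - log(2)/2


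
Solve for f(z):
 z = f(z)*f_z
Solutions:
 f(z) = -sqrt(C1 + z^2)
 f(z) = sqrt(C1 + z^2)


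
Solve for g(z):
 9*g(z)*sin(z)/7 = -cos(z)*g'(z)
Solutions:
 g(z) = C1*cos(z)^(9/7)


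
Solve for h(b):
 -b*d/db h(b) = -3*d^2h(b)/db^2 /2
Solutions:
 h(b) = C1 + C2*erfi(sqrt(3)*b/3)


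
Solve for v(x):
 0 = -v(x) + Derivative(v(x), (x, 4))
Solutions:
 v(x) = C1*exp(-x) + C2*exp(x) + C3*sin(x) + C4*cos(x)


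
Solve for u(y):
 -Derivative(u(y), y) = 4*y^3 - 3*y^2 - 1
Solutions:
 u(y) = C1 - y^4 + y^3 + y


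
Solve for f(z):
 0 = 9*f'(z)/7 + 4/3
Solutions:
 f(z) = C1 - 28*z/27


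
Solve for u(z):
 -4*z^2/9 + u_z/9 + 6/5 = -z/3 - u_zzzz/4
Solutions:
 u(z) = C1 + C4*exp(-2^(2/3)*3^(1/3)*z/3) + 4*z^3/3 - 3*z^2/2 - 54*z/5 + (C2*sin(2^(2/3)*3^(5/6)*z/6) + C3*cos(2^(2/3)*3^(5/6)*z/6))*exp(2^(2/3)*3^(1/3)*z/6)


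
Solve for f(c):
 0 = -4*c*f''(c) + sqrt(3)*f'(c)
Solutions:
 f(c) = C1 + C2*c^(sqrt(3)/4 + 1)


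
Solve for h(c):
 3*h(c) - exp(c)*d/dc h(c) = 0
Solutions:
 h(c) = C1*exp(-3*exp(-c))


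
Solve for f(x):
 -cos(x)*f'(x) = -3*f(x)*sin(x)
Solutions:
 f(x) = C1/cos(x)^3


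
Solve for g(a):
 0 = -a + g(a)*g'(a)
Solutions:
 g(a) = -sqrt(C1 + a^2)
 g(a) = sqrt(C1 + a^2)


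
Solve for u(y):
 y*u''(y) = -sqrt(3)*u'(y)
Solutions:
 u(y) = C1 + C2*y^(1 - sqrt(3))


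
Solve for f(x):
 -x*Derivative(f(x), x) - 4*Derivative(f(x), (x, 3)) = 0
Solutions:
 f(x) = C1 + Integral(C2*airyai(-2^(1/3)*x/2) + C3*airybi(-2^(1/3)*x/2), x)


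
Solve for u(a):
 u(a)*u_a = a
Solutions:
 u(a) = -sqrt(C1 + a^2)
 u(a) = sqrt(C1 + a^2)


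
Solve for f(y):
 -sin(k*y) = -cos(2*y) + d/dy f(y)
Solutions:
 f(y) = C1 + sin(2*y)/2 + cos(k*y)/k


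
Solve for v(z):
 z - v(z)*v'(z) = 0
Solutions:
 v(z) = -sqrt(C1 + z^2)
 v(z) = sqrt(C1 + z^2)


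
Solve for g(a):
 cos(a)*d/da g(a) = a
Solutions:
 g(a) = C1 + Integral(a/cos(a), a)


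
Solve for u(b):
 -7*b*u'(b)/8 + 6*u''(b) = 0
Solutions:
 u(b) = C1 + C2*erfi(sqrt(42)*b/24)


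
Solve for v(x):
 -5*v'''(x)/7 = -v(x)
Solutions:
 v(x) = C3*exp(5^(2/3)*7^(1/3)*x/5) + (C1*sin(sqrt(3)*5^(2/3)*7^(1/3)*x/10) + C2*cos(sqrt(3)*5^(2/3)*7^(1/3)*x/10))*exp(-5^(2/3)*7^(1/3)*x/10)


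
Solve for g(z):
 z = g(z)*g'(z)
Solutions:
 g(z) = -sqrt(C1 + z^2)
 g(z) = sqrt(C1 + z^2)


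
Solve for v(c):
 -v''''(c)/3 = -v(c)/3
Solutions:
 v(c) = C1*exp(-c) + C2*exp(c) + C3*sin(c) + C4*cos(c)


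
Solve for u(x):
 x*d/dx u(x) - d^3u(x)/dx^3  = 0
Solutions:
 u(x) = C1 + Integral(C2*airyai(x) + C3*airybi(x), x)


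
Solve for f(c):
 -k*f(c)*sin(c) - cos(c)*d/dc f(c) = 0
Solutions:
 f(c) = C1*exp(k*log(cos(c)))


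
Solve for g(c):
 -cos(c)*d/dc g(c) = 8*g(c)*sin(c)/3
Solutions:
 g(c) = C1*cos(c)^(8/3)


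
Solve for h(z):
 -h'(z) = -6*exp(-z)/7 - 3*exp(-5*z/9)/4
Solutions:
 h(z) = C1 - 6*exp(-z)/7 - 27*exp(-5*z/9)/20


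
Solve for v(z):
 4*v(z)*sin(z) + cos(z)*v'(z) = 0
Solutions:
 v(z) = C1*cos(z)^4


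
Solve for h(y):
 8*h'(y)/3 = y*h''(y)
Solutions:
 h(y) = C1 + C2*y^(11/3)


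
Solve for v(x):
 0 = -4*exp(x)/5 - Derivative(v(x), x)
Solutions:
 v(x) = C1 - 4*exp(x)/5


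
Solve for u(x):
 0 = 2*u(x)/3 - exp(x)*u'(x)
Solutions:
 u(x) = C1*exp(-2*exp(-x)/3)


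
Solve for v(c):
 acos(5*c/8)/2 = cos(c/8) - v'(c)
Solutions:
 v(c) = C1 - c*acos(5*c/8)/2 + sqrt(64 - 25*c^2)/10 + 8*sin(c/8)


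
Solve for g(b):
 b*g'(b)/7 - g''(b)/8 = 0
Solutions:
 g(b) = C1 + C2*erfi(2*sqrt(7)*b/7)


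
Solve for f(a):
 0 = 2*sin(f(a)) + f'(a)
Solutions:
 f(a) = -acos((-C1 - exp(4*a))/(C1 - exp(4*a))) + 2*pi
 f(a) = acos((-C1 - exp(4*a))/(C1 - exp(4*a)))


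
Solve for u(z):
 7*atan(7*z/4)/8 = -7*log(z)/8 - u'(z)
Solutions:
 u(z) = C1 - 7*z*log(z)/8 - 7*z*atan(7*z/4)/8 + 7*z/8 + log(49*z^2 + 16)/4


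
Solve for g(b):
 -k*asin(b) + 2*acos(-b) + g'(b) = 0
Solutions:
 g(b) = C1 - 2*b*acos(-b) + k*(b*asin(b) + sqrt(1 - b^2)) - 2*sqrt(1 - b^2)


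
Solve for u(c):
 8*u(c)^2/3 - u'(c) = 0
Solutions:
 u(c) = -3/(C1 + 8*c)


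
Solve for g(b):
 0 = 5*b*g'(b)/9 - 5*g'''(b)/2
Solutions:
 g(b) = C1 + Integral(C2*airyai(6^(1/3)*b/3) + C3*airybi(6^(1/3)*b/3), b)


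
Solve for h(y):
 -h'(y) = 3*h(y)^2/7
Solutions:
 h(y) = 7/(C1 + 3*y)


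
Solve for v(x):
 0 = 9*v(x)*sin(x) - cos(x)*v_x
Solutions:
 v(x) = C1/cos(x)^9


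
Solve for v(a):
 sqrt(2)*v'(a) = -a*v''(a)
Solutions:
 v(a) = C1 + C2*a^(1 - sqrt(2))


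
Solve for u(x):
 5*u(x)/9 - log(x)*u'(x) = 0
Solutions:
 u(x) = C1*exp(5*li(x)/9)


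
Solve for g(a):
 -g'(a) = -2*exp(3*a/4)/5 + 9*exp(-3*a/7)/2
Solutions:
 g(a) = C1 + 8*exp(3*a/4)/15 + 21*exp(-3*a/7)/2


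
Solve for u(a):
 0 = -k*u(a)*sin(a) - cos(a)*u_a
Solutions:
 u(a) = C1*exp(k*log(cos(a)))


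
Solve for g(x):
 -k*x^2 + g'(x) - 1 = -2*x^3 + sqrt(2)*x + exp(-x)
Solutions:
 g(x) = C1 + k*x^3/3 - x^4/2 + sqrt(2)*x^2/2 + x - exp(-x)


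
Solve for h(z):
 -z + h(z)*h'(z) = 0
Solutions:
 h(z) = -sqrt(C1 + z^2)
 h(z) = sqrt(C1 + z^2)


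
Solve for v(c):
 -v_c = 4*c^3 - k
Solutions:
 v(c) = C1 - c^4 + c*k


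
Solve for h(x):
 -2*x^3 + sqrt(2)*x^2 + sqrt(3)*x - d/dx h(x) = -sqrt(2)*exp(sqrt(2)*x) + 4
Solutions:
 h(x) = C1 - x^4/2 + sqrt(2)*x^3/3 + sqrt(3)*x^2/2 - 4*x + exp(sqrt(2)*x)


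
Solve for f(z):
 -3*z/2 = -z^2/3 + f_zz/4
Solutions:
 f(z) = C1 + C2*z + z^4/9 - z^3


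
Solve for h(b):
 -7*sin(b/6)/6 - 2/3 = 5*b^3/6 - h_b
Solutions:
 h(b) = C1 + 5*b^4/24 + 2*b/3 - 7*cos(b/6)


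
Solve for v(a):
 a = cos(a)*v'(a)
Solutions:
 v(a) = C1 + Integral(a/cos(a), a)


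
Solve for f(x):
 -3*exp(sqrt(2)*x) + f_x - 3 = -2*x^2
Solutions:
 f(x) = C1 - 2*x^3/3 + 3*x + 3*sqrt(2)*exp(sqrt(2)*x)/2


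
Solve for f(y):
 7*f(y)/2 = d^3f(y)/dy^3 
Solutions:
 f(y) = C3*exp(2^(2/3)*7^(1/3)*y/2) + (C1*sin(2^(2/3)*sqrt(3)*7^(1/3)*y/4) + C2*cos(2^(2/3)*sqrt(3)*7^(1/3)*y/4))*exp(-2^(2/3)*7^(1/3)*y/4)


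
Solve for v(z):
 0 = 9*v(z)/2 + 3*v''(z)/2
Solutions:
 v(z) = C1*sin(sqrt(3)*z) + C2*cos(sqrt(3)*z)


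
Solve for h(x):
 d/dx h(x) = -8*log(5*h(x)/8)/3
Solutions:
 -3*Integral(1/(-log(_y) - log(5) + 3*log(2)), (_y, h(x)))/8 = C1 - x


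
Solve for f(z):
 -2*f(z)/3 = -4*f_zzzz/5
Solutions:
 f(z) = C1*exp(-5^(1/4)*6^(3/4)*z/6) + C2*exp(5^(1/4)*6^(3/4)*z/6) + C3*sin(5^(1/4)*6^(3/4)*z/6) + C4*cos(5^(1/4)*6^(3/4)*z/6)


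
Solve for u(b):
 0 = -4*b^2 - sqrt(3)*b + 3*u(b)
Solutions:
 u(b) = b*(4*b + sqrt(3))/3


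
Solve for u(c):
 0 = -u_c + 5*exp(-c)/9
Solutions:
 u(c) = C1 - 5*exp(-c)/9


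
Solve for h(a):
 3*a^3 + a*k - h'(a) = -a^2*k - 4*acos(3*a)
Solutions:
 h(a) = C1 + 3*a^4/4 + a^3*k/3 + a^2*k/2 + 4*a*acos(3*a) - 4*sqrt(1 - 9*a^2)/3


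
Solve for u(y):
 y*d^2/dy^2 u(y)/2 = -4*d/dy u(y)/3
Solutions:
 u(y) = C1 + C2/y^(5/3)


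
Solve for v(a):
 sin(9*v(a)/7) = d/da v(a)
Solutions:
 -a + 7*log(cos(9*v(a)/7) - 1)/18 - 7*log(cos(9*v(a)/7) + 1)/18 = C1


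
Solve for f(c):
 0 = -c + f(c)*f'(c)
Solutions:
 f(c) = -sqrt(C1 + c^2)
 f(c) = sqrt(C1 + c^2)


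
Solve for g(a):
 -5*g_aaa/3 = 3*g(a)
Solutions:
 g(a) = C3*exp(-15^(2/3)*a/5) + (C1*sin(3*3^(1/6)*5^(2/3)*a/10) + C2*cos(3*3^(1/6)*5^(2/3)*a/10))*exp(15^(2/3)*a/10)


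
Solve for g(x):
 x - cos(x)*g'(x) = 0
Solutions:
 g(x) = C1 + Integral(x/cos(x), x)


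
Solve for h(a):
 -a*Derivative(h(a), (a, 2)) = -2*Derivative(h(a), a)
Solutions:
 h(a) = C1 + C2*a^3


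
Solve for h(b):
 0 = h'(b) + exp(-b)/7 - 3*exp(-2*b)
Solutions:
 h(b) = C1 + exp(-b)/7 - 3*exp(-2*b)/2


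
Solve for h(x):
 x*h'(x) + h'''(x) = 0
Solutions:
 h(x) = C1 + Integral(C2*airyai(-x) + C3*airybi(-x), x)


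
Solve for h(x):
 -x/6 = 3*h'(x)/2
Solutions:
 h(x) = C1 - x^2/18


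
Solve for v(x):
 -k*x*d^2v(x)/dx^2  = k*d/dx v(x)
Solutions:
 v(x) = C1 + C2*log(x)


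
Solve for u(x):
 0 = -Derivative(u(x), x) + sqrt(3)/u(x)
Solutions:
 u(x) = -sqrt(C1 + 2*sqrt(3)*x)
 u(x) = sqrt(C1 + 2*sqrt(3)*x)


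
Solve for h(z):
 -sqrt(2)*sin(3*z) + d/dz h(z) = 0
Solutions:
 h(z) = C1 - sqrt(2)*cos(3*z)/3


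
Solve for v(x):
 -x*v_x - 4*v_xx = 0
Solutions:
 v(x) = C1 + C2*erf(sqrt(2)*x/4)


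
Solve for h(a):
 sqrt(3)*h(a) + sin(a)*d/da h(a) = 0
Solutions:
 h(a) = C1*(cos(a) + 1)^(sqrt(3)/2)/(cos(a) - 1)^(sqrt(3)/2)


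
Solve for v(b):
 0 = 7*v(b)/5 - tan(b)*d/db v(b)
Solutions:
 v(b) = C1*sin(b)^(7/5)


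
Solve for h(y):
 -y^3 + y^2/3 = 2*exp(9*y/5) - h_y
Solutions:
 h(y) = C1 + y^4/4 - y^3/9 + 10*exp(9*y/5)/9


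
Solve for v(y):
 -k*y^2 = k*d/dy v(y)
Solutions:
 v(y) = C1 - y^3/3


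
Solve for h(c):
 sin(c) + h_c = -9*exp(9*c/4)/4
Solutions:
 h(c) = C1 - exp(c)^(9/4) + cos(c)


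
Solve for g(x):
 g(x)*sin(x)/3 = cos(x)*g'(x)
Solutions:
 g(x) = C1/cos(x)^(1/3)


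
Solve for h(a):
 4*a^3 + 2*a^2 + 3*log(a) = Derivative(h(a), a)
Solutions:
 h(a) = C1 + a^4 + 2*a^3/3 + 3*a*log(a) - 3*a


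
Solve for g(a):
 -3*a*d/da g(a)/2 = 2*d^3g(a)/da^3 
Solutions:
 g(a) = C1 + Integral(C2*airyai(-6^(1/3)*a/2) + C3*airybi(-6^(1/3)*a/2), a)


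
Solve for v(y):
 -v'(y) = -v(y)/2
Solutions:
 v(y) = C1*exp(y/2)


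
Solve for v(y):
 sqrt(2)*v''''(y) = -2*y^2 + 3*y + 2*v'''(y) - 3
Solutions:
 v(y) = C1 + C2*y + C3*y^2 + C4*exp(sqrt(2)*y) + y^5/60 + y^4*(-3 + 2*sqrt(2))/48 + y^3*(10 - 3*sqrt(2))/24


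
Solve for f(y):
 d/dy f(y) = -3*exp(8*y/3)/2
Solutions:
 f(y) = C1 - 9*exp(8*y/3)/16


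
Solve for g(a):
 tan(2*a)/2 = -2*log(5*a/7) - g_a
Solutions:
 g(a) = C1 - 2*a*log(a) - 2*a*log(5) + 2*a + 2*a*log(7) + log(cos(2*a))/4


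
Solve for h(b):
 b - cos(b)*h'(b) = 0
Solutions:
 h(b) = C1 + Integral(b/cos(b), b)


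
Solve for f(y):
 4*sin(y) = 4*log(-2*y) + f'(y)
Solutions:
 f(y) = C1 - 4*y*log(-y) - 4*y*log(2) + 4*y - 4*cos(y)


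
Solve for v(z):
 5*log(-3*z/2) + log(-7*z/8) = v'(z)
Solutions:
 v(z) = C1 + 6*z*log(-z) + z*(-6 - 8*log(2) + log(1701))


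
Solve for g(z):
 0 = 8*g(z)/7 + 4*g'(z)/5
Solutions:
 g(z) = C1*exp(-10*z/7)


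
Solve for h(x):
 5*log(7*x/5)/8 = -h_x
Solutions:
 h(x) = C1 - 5*x*log(x)/8 - 5*x*log(7)/8 + 5*x/8 + 5*x*log(5)/8


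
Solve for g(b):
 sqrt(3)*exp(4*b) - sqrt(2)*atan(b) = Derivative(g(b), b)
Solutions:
 g(b) = C1 - sqrt(2)*(b*atan(b) - log(b^2 + 1)/2) + sqrt(3)*exp(4*b)/4


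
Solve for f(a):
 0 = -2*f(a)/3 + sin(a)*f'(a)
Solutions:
 f(a) = C1*(cos(a) - 1)^(1/3)/(cos(a) + 1)^(1/3)


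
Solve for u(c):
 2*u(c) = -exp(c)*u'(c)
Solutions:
 u(c) = C1*exp(2*exp(-c))


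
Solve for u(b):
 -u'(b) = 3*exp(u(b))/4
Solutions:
 u(b) = log(1/(C1 + 3*b)) + 2*log(2)


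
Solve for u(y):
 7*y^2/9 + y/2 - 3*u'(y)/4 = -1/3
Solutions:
 u(y) = C1 + 28*y^3/81 + y^2/3 + 4*y/9


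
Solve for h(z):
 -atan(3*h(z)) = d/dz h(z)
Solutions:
 Integral(1/atan(3*_y), (_y, h(z))) = C1 - z


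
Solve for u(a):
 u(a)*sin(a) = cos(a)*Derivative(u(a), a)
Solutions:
 u(a) = C1/cos(a)


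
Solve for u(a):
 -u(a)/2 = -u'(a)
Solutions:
 u(a) = C1*exp(a/2)


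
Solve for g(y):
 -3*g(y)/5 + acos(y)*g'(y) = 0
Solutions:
 g(y) = C1*exp(3*Integral(1/acos(y), y)/5)


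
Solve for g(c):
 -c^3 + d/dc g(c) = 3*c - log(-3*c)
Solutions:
 g(c) = C1 + c^4/4 + 3*c^2/2 - c*log(-c) + c*(1 - log(3))


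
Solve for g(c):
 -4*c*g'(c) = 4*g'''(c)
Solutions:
 g(c) = C1 + Integral(C2*airyai(-c) + C3*airybi(-c), c)


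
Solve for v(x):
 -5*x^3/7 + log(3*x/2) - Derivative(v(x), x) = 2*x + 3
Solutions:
 v(x) = C1 - 5*x^4/28 - x^2 + x*log(x) - 4*x + x*log(3/2)


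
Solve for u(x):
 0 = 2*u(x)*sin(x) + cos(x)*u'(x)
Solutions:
 u(x) = C1*cos(x)^2


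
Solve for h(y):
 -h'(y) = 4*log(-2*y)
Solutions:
 h(y) = C1 - 4*y*log(-y) + 4*y*(1 - log(2))


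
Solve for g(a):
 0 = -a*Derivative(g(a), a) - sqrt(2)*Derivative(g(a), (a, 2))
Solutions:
 g(a) = C1 + C2*erf(2^(1/4)*a/2)


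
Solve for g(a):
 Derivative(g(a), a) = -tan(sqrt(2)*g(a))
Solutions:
 g(a) = sqrt(2)*(pi - asin(C1*exp(-sqrt(2)*a)))/2
 g(a) = sqrt(2)*asin(C1*exp(-sqrt(2)*a))/2


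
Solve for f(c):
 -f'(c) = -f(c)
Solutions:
 f(c) = C1*exp(c)


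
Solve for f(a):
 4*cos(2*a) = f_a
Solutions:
 f(a) = C1 + 2*sin(2*a)


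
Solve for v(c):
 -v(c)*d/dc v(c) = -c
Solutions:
 v(c) = -sqrt(C1 + c^2)
 v(c) = sqrt(C1 + c^2)


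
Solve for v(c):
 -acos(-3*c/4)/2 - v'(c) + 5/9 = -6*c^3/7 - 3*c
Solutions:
 v(c) = C1 + 3*c^4/14 + 3*c^2/2 - c*acos(-3*c/4)/2 + 5*c/9 - sqrt(16 - 9*c^2)/6


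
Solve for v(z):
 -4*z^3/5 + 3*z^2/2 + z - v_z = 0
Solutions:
 v(z) = C1 - z^4/5 + z^3/2 + z^2/2


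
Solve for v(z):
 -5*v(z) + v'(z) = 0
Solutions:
 v(z) = C1*exp(5*z)


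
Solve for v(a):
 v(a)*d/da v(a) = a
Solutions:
 v(a) = -sqrt(C1 + a^2)
 v(a) = sqrt(C1 + a^2)


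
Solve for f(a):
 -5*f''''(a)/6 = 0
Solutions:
 f(a) = C1 + C2*a + C3*a^2 + C4*a^3


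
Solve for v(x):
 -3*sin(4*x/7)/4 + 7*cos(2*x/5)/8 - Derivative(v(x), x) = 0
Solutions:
 v(x) = C1 + 35*sin(2*x/5)/16 + 21*cos(4*x/7)/16


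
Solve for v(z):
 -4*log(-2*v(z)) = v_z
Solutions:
 Integral(1/(log(-_y) + log(2)), (_y, v(z)))/4 = C1 - z


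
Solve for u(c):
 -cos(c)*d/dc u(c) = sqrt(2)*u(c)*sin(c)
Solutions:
 u(c) = C1*cos(c)^(sqrt(2))


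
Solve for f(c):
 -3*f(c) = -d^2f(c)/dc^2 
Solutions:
 f(c) = C1*exp(-sqrt(3)*c) + C2*exp(sqrt(3)*c)


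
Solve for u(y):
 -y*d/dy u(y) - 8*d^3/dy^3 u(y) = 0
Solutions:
 u(y) = C1 + Integral(C2*airyai(-y/2) + C3*airybi(-y/2), y)


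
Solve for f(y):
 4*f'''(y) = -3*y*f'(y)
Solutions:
 f(y) = C1 + Integral(C2*airyai(-6^(1/3)*y/2) + C3*airybi(-6^(1/3)*y/2), y)


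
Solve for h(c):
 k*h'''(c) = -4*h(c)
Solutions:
 h(c) = C1*exp(2^(2/3)*c*(-1/k)^(1/3)) + C2*exp(2^(2/3)*c*(-1/k)^(1/3)*(-1 + sqrt(3)*I)/2) + C3*exp(-2^(2/3)*c*(-1/k)^(1/3)*(1 + sqrt(3)*I)/2)


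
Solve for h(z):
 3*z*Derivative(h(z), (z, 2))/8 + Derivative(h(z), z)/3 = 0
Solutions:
 h(z) = C1 + C2*z^(1/9)


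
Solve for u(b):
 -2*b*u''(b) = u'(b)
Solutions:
 u(b) = C1 + C2*sqrt(b)


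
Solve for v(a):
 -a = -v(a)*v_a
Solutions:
 v(a) = -sqrt(C1 + a^2)
 v(a) = sqrt(C1 + a^2)


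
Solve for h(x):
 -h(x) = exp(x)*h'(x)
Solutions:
 h(x) = C1*exp(exp(-x))


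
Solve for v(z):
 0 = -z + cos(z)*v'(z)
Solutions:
 v(z) = C1 + Integral(z/cos(z), z)


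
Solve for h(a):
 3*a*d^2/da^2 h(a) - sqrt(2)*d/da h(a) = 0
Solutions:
 h(a) = C1 + C2*a^(sqrt(2)/3 + 1)


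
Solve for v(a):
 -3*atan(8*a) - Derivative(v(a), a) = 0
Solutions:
 v(a) = C1 - 3*a*atan(8*a) + 3*log(64*a^2 + 1)/16


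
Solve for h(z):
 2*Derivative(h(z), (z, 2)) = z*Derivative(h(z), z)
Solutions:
 h(z) = C1 + C2*erfi(z/2)


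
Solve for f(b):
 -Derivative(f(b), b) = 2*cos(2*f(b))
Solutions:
 f(b) = -asin((C1 + exp(8*b))/(C1 - exp(8*b)))/2 + pi/2
 f(b) = asin((C1 + exp(8*b))/(C1 - exp(8*b)))/2


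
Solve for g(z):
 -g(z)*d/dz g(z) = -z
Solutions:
 g(z) = -sqrt(C1 + z^2)
 g(z) = sqrt(C1 + z^2)


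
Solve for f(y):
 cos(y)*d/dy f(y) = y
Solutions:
 f(y) = C1 + Integral(y/cos(y), y)


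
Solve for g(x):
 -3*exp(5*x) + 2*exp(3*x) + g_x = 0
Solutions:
 g(x) = C1 + 3*exp(5*x)/5 - 2*exp(3*x)/3


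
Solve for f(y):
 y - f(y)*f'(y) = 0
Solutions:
 f(y) = -sqrt(C1 + y^2)
 f(y) = sqrt(C1 + y^2)


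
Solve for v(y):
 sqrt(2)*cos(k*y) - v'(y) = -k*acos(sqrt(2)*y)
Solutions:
 v(y) = C1 + k*(y*acos(sqrt(2)*y) - sqrt(2)*sqrt(1 - 2*y^2)/2) + sqrt(2)*Piecewise((sin(k*y)/k, Ne(k, 0)), (y, True))


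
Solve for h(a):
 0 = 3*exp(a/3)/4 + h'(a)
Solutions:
 h(a) = C1 - 9*exp(a/3)/4


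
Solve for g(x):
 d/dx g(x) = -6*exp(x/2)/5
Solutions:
 g(x) = C1 - 12*exp(x/2)/5


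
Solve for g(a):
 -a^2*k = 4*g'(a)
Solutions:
 g(a) = C1 - a^3*k/12


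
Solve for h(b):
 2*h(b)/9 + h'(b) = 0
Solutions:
 h(b) = C1*exp(-2*b/9)


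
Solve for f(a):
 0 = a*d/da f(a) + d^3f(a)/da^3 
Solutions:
 f(a) = C1 + Integral(C2*airyai(-a) + C3*airybi(-a), a)


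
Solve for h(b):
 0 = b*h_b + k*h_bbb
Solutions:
 h(b) = C1 + Integral(C2*airyai(b*(-1/k)^(1/3)) + C3*airybi(b*(-1/k)^(1/3)), b)


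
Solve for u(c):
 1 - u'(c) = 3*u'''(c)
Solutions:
 u(c) = C1 + C2*sin(sqrt(3)*c/3) + C3*cos(sqrt(3)*c/3) + c


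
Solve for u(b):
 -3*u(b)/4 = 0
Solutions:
 u(b) = 0


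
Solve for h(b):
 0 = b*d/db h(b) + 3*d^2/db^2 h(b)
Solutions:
 h(b) = C1 + C2*erf(sqrt(6)*b/6)


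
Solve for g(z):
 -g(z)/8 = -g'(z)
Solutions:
 g(z) = C1*exp(z/8)


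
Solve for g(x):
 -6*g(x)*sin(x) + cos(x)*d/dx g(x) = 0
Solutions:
 g(x) = C1/cos(x)^6


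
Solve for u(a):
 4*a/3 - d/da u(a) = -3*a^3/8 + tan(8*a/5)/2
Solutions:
 u(a) = C1 + 3*a^4/32 + 2*a^2/3 + 5*log(cos(8*a/5))/16


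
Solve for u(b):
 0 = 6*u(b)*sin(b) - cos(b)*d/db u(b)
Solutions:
 u(b) = C1/cos(b)^6


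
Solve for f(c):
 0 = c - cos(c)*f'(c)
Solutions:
 f(c) = C1 + Integral(c/cos(c), c)


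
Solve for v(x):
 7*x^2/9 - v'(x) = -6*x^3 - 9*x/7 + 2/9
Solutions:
 v(x) = C1 + 3*x^4/2 + 7*x^3/27 + 9*x^2/14 - 2*x/9


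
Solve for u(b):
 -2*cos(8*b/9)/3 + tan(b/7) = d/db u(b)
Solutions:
 u(b) = C1 - 7*log(cos(b/7)) - 3*sin(8*b/9)/4


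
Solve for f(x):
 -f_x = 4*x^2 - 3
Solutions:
 f(x) = C1 - 4*x^3/3 + 3*x


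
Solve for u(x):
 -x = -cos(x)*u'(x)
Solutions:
 u(x) = C1 + Integral(x/cos(x), x)


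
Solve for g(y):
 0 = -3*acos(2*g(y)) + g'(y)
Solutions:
 Integral(1/acos(2*_y), (_y, g(y))) = C1 + 3*y


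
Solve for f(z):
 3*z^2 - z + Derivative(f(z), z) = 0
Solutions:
 f(z) = C1 - z^3 + z^2/2


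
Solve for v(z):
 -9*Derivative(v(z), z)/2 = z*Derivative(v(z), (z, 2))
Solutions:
 v(z) = C1 + C2/z^(7/2)


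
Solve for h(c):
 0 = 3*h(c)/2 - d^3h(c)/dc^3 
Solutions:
 h(c) = C3*exp(2^(2/3)*3^(1/3)*c/2) + (C1*sin(2^(2/3)*3^(5/6)*c/4) + C2*cos(2^(2/3)*3^(5/6)*c/4))*exp(-2^(2/3)*3^(1/3)*c/4)


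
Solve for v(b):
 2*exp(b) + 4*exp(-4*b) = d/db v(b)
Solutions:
 v(b) = C1 + 2*exp(b) - exp(-4*b)


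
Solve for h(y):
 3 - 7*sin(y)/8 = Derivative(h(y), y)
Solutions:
 h(y) = C1 + 3*y + 7*cos(y)/8


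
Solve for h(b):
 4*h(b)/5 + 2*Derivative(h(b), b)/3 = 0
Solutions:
 h(b) = C1*exp(-6*b/5)


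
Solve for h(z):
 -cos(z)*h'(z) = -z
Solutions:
 h(z) = C1 + Integral(z/cos(z), z)


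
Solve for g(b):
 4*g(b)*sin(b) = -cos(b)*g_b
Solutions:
 g(b) = C1*cos(b)^4


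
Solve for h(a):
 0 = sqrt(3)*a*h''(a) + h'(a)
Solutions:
 h(a) = C1 + C2*a^(1 - sqrt(3)/3)


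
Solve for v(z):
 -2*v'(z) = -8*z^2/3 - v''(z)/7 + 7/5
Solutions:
 v(z) = C1 + C2*exp(14*z) + 4*z^3/9 + 2*z^2/21 - 1009*z/1470


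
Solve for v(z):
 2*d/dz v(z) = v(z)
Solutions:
 v(z) = C1*exp(z/2)


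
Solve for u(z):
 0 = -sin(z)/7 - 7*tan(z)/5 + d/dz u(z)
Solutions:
 u(z) = C1 - 7*log(cos(z))/5 - cos(z)/7


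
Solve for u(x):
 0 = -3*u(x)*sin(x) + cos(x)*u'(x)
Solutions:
 u(x) = C1/cos(x)^3


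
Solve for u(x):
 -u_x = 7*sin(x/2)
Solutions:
 u(x) = C1 + 14*cos(x/2)
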